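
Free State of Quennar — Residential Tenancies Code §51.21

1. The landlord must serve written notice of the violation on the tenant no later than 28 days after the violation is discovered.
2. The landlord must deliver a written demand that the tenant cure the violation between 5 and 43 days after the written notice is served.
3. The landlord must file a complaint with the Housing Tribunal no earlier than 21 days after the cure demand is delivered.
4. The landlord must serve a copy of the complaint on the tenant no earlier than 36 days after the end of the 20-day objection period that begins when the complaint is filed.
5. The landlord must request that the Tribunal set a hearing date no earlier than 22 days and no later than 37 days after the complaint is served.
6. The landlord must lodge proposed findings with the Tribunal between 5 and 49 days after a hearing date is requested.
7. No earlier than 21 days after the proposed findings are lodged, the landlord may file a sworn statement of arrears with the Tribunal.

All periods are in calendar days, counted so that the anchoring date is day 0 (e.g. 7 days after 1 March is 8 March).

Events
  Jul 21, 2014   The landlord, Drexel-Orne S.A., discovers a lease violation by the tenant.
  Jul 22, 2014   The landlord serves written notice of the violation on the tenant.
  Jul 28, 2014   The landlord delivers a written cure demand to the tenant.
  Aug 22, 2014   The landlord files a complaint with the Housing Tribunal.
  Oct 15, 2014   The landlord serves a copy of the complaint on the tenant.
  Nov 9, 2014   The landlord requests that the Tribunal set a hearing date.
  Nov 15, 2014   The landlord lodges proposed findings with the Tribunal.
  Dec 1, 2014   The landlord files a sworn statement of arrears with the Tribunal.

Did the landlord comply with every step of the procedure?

Step 1: 28 days after Jul 21, 2014 (when the violation is discovered) is Aug 18, 2014; done Jul 22, 2014 — timely.
Step 2: the window is 5–43 days after Jul 22, 2014 (when the written notice is served), so Jul 27, 2014 through Sep 3, 2014; Jul 28, 2014 falls inside that range.
Step 3: the earliest permitted date is 21 days after Jul 28, 2014 (when the cure demand is delivered), i.e. Aug 18, 2014; done Aug 22, 2014, after the minimum wait.
Step 4: the earliest permitted date is 36 days after Sep 11, 2014 (end of the 20-day objection period, which began when the complaint is filed on Aug 22, 2014), i.e. Oct 17, 2014; Oct 15, 2014 is 2 days before the earliest permitted date.
The analysis stops there.

No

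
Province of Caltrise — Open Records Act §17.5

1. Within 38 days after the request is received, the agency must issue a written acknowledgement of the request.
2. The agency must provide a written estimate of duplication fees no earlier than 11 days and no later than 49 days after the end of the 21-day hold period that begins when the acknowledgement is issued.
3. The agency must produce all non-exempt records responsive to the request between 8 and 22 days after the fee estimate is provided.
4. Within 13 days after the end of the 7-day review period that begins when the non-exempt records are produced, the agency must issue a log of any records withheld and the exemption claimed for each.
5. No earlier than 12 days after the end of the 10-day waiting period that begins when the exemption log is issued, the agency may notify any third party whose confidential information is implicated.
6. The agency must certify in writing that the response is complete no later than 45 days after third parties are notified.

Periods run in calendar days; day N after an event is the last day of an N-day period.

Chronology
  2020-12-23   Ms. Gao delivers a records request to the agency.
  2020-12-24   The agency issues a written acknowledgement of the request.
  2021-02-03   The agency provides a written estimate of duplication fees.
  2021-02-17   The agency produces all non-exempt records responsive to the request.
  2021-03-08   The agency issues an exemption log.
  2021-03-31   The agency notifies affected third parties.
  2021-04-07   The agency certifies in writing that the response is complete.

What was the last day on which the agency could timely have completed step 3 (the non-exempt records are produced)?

2021-02-25

Step 3 runs from 2021-02-03, when the fee estimate is provided. The window is 8–22 days after 2021-02-03; it closes on 2021-02-25.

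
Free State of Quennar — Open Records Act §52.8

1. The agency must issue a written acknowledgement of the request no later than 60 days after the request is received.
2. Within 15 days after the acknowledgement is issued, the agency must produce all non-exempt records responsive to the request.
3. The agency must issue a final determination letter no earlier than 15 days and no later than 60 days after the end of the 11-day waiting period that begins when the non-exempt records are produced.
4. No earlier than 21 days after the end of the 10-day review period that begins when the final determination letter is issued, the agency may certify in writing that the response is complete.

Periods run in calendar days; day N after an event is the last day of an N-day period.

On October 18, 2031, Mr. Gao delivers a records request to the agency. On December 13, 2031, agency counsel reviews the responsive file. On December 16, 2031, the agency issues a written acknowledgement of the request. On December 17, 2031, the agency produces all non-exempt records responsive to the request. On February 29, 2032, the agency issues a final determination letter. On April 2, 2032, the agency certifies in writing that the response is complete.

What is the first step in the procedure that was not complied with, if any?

Step 1: 60 days after October 18, 2031 (when the request is received) is December 17, 2031; done December 16, 2031 — timely.
Step 2: 15 days after December 16, 2031 (when the acknowledgement is issued) is December 31, 2031; December 17, 2031 is within that limit.
Step 3: the window is 15–60 days after December 28, 2031 (end of the 11-day waiting period, which began when the non-exempt records are produced on December 17, 2031), so January 12, 2032 through February 26, 2032; February 29, 2032 is 3 days past the end of the window.
Later steps need not be reached.

Step 3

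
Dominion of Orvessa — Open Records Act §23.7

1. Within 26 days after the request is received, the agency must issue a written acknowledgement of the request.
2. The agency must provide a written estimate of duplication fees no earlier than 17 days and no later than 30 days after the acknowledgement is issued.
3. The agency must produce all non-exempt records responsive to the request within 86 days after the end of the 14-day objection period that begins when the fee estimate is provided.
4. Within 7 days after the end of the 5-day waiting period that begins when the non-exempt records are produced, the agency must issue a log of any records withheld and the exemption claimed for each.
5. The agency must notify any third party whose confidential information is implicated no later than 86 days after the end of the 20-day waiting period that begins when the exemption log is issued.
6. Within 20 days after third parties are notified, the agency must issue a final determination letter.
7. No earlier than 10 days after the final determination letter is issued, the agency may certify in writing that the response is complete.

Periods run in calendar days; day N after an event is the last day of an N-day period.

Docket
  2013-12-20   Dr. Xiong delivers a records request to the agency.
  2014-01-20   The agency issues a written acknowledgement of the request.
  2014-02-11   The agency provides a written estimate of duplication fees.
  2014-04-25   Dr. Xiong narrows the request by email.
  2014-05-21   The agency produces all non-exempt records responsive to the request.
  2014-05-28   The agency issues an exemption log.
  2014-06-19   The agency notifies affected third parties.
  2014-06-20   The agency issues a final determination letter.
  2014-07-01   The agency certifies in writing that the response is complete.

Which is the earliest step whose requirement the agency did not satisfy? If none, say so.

Step 1

Step 1: 26 days after 2013-12-20 (when the request is received) is 2014-01-15; done 2014-01-20 — 5 days late.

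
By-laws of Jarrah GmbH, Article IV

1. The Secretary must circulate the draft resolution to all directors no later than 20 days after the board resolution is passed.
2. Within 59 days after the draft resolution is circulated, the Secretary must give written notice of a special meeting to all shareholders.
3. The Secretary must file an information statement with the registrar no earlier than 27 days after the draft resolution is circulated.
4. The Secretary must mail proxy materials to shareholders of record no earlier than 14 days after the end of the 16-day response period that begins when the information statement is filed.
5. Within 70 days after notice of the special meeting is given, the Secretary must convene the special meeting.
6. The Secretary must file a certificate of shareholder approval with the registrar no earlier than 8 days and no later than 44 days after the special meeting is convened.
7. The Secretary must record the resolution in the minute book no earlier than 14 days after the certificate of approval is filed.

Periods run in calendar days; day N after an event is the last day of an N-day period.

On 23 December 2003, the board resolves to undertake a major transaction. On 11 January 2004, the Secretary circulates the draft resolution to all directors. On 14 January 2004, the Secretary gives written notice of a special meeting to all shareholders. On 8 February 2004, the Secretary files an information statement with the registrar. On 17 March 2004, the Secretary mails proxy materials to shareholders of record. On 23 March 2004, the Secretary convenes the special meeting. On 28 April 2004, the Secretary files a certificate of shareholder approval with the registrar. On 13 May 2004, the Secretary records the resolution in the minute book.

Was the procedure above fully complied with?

Yes

Step 1: 20 days after 23 December 2003 (when the board resolution is passed) is 12 January 2004; done 11 January 2004 — timely.
Step 2: 59 days after 11 January 2004 (when the draft resolution is circulated) is 10 March 2004; done 14 January 2004 — timely.
Step 3: the earliest permitted date is 27 days after 11 January 2004 (when the draft resolution is circulated), i.e. 7 February 2004; done 8 February 2004, after the minimum wait.
Step 4: the earliest permitted date is 14 days after 24 February 2004 (end of the 16-day response period, which began when the information statement is filed on 8 February 2004), i.e. 9 March 2004; done 17 March 2004, after the minimum wait.
Step 5: 70 days after 14 January 2004 (when notice of the special meeting is given) is 24 March 2004; done 23 March 2004 — timely.
Step 6: the window is 8–44 days after 23 March 2004 (when the special meeting is convened), so 31 March 2004 through 6 May 2004; 28 April 2004 falls inside that range.
Step 7: the earliest permitted date is 14 days after 28 April 2004 (when the certificate of approval is filed), i.e. 12 May 2004; 13 May 2004 is on or after that date.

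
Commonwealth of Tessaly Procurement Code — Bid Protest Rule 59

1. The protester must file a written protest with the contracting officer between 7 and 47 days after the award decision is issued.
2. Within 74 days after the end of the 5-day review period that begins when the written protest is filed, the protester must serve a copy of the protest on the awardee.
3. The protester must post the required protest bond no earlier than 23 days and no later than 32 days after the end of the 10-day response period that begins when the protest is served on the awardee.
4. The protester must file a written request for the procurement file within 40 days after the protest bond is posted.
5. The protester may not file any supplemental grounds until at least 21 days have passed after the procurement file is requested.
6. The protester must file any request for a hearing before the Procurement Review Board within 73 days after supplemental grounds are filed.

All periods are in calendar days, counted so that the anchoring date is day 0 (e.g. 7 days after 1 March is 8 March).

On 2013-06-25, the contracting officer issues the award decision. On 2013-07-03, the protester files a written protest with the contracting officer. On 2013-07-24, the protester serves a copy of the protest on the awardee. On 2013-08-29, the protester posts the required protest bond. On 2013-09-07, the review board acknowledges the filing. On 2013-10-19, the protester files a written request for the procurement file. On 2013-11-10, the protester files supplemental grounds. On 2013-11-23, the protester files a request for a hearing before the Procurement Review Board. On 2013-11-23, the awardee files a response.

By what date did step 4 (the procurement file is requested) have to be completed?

2013-10-08

Step 4 runs from 2013-08-29, when the protest bond is posted. 40 days after 2013-08-29 is 2013-10-08.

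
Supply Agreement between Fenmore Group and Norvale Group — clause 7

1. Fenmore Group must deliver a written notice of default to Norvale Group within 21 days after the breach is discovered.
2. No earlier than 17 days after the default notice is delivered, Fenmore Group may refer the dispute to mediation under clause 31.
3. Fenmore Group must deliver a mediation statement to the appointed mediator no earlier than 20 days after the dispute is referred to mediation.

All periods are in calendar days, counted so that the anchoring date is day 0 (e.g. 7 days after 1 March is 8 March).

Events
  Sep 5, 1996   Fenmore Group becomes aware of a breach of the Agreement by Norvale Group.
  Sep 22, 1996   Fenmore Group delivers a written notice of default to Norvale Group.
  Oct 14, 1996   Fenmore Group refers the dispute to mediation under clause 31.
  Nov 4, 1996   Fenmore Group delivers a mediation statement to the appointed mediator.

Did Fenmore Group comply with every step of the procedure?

Step 1: 21 days after Sep 5, 1996 (when the breach is discovered) is Sep 26, 1996; done Sep 22, 1996 — timely.
Step 2: the earliest permitted date is 17 days after Sep 22, 1996 (when the default notice is delivered), i.e. Oct 9, 1996; Oct 14, 1996 is on or after that date.
Step 3: the earliest permitted date is 20 days after Oct 14, 1996 (when the dispute is referred to mediation), i.e. Nov 3, 1996; done Nov 4, 1996 — permitted.

Yes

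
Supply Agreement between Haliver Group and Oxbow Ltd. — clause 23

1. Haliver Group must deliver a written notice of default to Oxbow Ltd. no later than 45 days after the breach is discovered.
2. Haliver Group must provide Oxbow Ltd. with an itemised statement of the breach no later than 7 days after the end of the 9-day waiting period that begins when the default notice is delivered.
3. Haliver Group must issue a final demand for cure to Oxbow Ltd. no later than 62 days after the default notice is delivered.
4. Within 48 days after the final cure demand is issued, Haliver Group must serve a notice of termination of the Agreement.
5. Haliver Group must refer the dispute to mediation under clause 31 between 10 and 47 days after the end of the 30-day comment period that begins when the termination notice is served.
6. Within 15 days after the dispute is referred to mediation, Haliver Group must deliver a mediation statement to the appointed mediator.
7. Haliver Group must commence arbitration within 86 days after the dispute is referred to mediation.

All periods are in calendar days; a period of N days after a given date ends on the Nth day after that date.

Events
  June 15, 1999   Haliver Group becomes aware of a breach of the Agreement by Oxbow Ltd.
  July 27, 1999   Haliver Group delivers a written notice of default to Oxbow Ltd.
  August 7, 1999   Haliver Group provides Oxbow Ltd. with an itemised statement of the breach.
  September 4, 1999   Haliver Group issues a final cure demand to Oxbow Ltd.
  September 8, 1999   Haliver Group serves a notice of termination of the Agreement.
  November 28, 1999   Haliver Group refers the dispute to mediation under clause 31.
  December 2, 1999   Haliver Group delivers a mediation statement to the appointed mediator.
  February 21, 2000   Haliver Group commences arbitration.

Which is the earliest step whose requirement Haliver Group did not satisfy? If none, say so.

Step 5

Step 1 — counting 45 days from June 15, 1999 (when the breach is discovered) gives a deadline of July 30, 1999; completed July 27, 1999, before the deadline.
Step 2 — counting 7 days from August 5, 1999 (end of the 9-day waiting period, which began when the default notice is delivered on July 27, 1999) gives a deadline of August 12, 1999; completed August 7, 1999, before the deadline.
Step 3 — counting 62 days from July 27, 1999 (when the default notice is delivered) gives a deadline of September 27, 1999; done September 4, 1999 — timely.
Step 4 — counting 48 days from September 4, 1999 (when the final cure demand is issued) gives a deadline of October 22, 1999; September 8, 1999 is within that limit.
Step 5 — 10 and 47 days from October 8, 1999 (end of the 30-day comment period, which began when the termination notice is served on September 8, 1999) are October 18, 1999 and November 24, 1999 respectively; November 28, 1999 is 4 days past the end of the window.
No need to go further; step 5 was not satisfied.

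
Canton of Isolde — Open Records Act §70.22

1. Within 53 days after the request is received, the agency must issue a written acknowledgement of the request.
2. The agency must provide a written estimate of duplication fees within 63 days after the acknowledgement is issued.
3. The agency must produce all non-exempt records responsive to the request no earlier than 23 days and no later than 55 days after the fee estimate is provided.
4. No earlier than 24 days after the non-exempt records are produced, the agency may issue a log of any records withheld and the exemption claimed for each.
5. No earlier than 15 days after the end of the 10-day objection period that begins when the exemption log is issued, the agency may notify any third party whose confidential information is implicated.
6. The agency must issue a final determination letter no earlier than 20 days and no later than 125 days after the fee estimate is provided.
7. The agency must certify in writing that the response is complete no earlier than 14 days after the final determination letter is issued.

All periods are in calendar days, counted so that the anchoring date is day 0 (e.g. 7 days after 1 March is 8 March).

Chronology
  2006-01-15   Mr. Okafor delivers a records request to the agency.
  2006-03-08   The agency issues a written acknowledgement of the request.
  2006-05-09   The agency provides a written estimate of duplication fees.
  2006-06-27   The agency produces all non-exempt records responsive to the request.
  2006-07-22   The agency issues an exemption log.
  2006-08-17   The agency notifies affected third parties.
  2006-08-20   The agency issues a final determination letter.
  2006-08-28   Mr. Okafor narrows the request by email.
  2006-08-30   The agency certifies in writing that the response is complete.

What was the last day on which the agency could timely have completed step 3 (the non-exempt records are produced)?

2006-07-03

Step 3 runs from 2006-05-09, when the fee estimate is provided. The window is 23–55 days after 2006-05-09; it closes on 2006-07-03.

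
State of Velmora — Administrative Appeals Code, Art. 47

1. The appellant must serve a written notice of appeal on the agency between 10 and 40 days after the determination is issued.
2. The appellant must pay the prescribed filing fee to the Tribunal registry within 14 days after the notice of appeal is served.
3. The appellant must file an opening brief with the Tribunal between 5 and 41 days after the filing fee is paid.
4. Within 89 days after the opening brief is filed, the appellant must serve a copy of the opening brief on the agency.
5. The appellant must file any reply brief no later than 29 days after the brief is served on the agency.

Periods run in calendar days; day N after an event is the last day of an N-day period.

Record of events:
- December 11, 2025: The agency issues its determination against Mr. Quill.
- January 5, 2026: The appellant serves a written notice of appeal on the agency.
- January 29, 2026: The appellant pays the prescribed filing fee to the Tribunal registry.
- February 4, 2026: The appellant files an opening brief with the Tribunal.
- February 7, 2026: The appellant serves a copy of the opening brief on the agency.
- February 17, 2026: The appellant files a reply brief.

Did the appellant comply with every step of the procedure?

No

(1) the permitted window runs from December 11, 2025 + 10 = December 21, 2025 to December 11, 2025 + 40 = January 20, 2026; done January 5, 2026 — within the window.
(2) due by January 5, 2026 + 14 days = January 19, 2026; not done until January 29, 2026, 10 days after the deadline.
The analysis stops there.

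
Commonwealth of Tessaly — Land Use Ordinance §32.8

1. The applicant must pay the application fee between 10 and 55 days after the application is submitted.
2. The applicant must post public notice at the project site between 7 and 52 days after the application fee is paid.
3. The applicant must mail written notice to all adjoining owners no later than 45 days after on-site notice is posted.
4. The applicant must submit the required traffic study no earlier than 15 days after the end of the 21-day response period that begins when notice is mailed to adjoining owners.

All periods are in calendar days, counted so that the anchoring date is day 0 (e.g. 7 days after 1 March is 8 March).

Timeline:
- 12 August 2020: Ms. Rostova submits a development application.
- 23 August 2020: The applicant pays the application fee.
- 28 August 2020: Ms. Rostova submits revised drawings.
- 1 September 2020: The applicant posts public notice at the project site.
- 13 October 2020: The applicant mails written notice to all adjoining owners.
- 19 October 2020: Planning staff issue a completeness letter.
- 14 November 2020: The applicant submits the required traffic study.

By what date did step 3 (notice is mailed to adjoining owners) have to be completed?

16 October 2020

Step 3 runs from 1 September 2020, when on-site notice is posted. 45 days after 1 September 2020 is 16 October 2020.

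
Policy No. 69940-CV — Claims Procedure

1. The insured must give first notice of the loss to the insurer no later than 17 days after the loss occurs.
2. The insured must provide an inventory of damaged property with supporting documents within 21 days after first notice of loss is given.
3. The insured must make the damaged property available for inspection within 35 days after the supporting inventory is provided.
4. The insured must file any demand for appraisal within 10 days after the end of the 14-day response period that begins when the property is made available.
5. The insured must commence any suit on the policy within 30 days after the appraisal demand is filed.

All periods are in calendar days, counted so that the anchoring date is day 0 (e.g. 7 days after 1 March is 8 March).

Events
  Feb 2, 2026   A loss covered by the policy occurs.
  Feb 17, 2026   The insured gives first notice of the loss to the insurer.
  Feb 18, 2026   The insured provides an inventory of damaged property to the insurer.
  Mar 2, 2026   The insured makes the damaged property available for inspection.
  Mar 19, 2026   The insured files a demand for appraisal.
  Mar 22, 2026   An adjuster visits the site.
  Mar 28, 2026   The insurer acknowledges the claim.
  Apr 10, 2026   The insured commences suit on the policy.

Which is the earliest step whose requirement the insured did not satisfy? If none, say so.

Step 1 — counting 17 days from Feb 2, 2026 (when the loss occurs) gives a deadline of Feb 19, 2026; Feb 17, 2026 is within that limit.
Step 2 — counting 21 days from Feb 17, 2026 (when first notice of loss is given) gives a deadline of Mar 10, 2026; completed Feb 18, 2026, before the deadline.
Step 3 — counting 35 days from Feb 18, 2026 (when the supporting inventory is provided) gives a deadline of Mar 25, 2026; Mar 2, 2026 is within that limit.
Step 4 — counting 10 days from Mar 16, 2026 (end of the 14-day response period, which began when the property is made available on Mar 2, 2026) gives a deadline of Mar 26, 2026; completed Mar 19, 2026, before the deadline.
Step 5 — counting 30 days from Mar 19, 2026 (when the appraisal demand is filed) gives a deadline of Apr 18, 2026; Apr 10, 2026 is within that limit.

None — every step was satisfied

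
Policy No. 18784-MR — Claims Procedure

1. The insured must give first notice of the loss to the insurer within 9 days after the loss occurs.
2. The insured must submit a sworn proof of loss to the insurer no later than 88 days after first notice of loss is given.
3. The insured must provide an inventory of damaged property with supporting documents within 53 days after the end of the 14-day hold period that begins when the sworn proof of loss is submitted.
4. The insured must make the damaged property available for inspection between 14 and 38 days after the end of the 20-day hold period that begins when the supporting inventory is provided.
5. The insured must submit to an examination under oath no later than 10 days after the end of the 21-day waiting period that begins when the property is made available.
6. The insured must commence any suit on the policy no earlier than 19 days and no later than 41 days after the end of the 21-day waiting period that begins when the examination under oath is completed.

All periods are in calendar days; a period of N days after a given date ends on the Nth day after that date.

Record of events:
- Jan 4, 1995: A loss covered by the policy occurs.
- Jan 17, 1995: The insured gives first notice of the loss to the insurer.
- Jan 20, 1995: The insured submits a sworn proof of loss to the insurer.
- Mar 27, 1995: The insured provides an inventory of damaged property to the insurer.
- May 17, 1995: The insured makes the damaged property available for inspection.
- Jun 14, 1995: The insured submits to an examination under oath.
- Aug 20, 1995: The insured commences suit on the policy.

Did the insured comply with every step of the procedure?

No

Step 1 — counting 9 days from Jan 4, 1995 (when the loss occurs) gives a deadline of Jan 13, 1995; done Jan 17, 1995 — 4 days late.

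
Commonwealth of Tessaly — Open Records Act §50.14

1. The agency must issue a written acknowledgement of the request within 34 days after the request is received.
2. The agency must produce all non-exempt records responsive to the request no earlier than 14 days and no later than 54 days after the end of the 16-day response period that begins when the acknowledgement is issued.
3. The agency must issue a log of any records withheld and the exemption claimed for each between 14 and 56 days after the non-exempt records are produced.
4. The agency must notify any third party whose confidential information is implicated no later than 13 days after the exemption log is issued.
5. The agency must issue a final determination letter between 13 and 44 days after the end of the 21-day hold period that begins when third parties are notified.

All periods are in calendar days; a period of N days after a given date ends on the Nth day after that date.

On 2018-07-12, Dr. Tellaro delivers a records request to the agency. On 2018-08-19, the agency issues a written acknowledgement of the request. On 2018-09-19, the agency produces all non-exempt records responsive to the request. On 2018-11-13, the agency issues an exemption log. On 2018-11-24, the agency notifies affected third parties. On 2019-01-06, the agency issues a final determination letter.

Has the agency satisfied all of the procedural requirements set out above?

(1) due by 2018-07-12 + 34 days = 2018-08-15; done 2018-08-19 — 4 days late.

No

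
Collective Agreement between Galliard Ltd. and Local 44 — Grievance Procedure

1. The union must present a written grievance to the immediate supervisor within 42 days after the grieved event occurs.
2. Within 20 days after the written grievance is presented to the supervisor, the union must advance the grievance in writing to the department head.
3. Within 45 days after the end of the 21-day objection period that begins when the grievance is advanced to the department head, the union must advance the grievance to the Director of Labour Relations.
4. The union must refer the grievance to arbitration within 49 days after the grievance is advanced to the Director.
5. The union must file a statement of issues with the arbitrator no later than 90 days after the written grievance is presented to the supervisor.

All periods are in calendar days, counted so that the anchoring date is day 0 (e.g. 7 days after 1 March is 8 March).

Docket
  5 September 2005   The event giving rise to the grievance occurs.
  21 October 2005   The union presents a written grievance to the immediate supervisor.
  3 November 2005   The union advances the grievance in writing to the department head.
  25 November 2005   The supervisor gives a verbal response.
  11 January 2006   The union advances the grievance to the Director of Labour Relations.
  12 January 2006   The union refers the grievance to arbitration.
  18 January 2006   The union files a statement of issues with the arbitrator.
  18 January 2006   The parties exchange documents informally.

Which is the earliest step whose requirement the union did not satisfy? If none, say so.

Step 1

(1) due by 5 September 2005 + 42 days = 17 October 2005; not done until 21 October 2005, 4 days after the deadline.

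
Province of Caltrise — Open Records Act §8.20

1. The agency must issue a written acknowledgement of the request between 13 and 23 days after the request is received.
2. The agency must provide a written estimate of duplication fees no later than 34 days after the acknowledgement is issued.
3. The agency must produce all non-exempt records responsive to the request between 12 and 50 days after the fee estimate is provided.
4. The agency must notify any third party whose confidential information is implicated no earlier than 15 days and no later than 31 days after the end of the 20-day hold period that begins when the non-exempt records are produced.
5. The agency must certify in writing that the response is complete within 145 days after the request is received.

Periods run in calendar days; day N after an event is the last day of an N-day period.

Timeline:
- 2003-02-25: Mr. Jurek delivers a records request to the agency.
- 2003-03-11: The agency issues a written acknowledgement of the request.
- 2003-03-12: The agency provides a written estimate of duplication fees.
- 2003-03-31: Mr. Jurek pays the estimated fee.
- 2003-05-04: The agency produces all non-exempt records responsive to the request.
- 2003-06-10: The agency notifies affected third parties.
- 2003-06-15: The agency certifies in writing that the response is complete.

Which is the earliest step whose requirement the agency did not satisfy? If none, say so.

Step 3

Step 1 — 13 and 23 days from 2003-02-25 (when the request is received) are 2003-03-10 and 2003-03-20 respectively; done 2003-03-11, which is between those dates.
Step 2 — counting 34 days from 2003-03-11 (when the acknowledgement is issued) gives a deadline of 2003-04-14; 2003-03-12 is within that limit.
Step 3 — 12 and 50 days from 2003-03-12 (when the fee estimate is provided) are 2003-03-24 and 2003-05-01 respectively; 2003-05-04 is 3 days past the end of the window.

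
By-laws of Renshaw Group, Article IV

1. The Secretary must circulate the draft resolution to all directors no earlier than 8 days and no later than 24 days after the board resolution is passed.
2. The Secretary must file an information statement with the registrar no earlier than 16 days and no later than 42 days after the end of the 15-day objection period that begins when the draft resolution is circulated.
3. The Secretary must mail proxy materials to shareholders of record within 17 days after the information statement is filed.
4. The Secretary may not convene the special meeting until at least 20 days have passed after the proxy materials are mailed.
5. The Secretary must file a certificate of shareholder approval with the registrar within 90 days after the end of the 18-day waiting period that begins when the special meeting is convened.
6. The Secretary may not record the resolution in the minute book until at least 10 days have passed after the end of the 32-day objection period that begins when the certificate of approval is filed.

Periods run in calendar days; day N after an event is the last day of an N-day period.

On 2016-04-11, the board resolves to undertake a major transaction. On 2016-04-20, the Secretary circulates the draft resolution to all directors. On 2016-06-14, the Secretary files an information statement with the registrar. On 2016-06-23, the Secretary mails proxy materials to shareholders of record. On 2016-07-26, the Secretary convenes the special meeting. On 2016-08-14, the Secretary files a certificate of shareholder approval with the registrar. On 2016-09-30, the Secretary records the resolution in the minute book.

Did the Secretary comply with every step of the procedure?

Yes

Step 1: the window is 8–24 days after 2016-04-11 (when the board resolution is passed), so 2016-04-19 through 2016-05-05; 2016-04-20 falls inside that range.
Step 2: the window is 16–42 days after 2016-05-05 (end of the 15-day objection period, which began when the draft resolution is circulated on 2016-04-20), so 2016-05-21 through 2016-06-16; done 2016-06-14, which is between those dates.
Step 3: 17 days after 2016-06-14 (when the information statement is filed) is 2016-07-01; completed 2016-06-23, before the deadline.
Step 4: the earliest permitted date is 20 days after 2016-06-23 (when the proxy materials are mailed), i.e. 2016-07-13; done 2016-07-26 — permitted.
Step 5: 90 days after 2016-08-13 (end of the 18-day waiting period, which began when the special meeting is convened on 2016-07-26) is 2016-11-11; done 2016-08-14 — timely.
Step 6: the earliest permitted date is 10 days after 2016-09-15 (end of the 32-day objection period, which began when the certificate of approval is filed on 2016-08-14), i.e. 2016-09-25; done 2016-09-30 — permitted.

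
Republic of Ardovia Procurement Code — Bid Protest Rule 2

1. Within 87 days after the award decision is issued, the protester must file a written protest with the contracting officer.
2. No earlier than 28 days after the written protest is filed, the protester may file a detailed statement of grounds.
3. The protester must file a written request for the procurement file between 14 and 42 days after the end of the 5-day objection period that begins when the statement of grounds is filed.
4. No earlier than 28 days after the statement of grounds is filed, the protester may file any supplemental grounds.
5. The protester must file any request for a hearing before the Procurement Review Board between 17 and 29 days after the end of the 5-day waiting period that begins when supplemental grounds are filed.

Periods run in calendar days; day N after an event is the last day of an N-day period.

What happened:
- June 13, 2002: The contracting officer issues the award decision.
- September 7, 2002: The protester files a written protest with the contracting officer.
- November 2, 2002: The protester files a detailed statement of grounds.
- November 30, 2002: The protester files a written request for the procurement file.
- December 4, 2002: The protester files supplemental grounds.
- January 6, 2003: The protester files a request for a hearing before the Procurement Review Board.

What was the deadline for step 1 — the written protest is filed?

Step 1 runs from June 13, 2002, when the award decision is issued. 87 days after June 13, 2002 is September 8, 2002.

September 8, 2002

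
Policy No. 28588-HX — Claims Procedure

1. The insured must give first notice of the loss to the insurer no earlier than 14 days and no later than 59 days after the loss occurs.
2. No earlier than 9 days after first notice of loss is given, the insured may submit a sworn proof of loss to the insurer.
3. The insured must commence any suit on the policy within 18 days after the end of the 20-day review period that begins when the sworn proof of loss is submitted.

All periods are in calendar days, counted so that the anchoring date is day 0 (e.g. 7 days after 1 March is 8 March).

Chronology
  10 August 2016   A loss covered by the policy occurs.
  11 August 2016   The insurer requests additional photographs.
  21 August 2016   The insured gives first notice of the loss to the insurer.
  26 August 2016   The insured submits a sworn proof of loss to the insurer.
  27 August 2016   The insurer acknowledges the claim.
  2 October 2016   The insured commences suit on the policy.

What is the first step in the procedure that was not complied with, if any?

Step 1 — 14 and 59 days from 10 August 2016 (when the loss occurs) are 24 August 2016 and 8 October 2016 respectively; 21 August 2016 is 3 days too early.

Step 1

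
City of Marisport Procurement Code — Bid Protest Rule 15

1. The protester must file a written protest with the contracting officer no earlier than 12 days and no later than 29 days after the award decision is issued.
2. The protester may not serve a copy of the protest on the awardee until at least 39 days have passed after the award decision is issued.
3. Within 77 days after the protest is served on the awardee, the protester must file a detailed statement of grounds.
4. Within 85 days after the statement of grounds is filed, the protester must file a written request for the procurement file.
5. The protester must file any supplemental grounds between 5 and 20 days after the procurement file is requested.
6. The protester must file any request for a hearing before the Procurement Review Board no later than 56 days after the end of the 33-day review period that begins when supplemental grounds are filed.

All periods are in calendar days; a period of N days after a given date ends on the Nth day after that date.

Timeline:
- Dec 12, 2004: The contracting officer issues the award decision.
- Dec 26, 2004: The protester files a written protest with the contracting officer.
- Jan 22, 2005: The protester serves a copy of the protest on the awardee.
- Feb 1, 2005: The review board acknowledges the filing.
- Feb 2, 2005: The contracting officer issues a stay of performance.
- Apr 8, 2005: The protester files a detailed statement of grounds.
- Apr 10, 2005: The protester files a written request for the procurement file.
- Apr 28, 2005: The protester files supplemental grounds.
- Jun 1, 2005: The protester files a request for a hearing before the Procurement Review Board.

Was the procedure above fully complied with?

Step 1: the window is 12–29 days after Dec 12, 2004 (when the award decision is issued), so Dec 24, 2004 through Jan 10, 2005; done Dec 26, 2004 — within the window.
Step 2: the earliest permitted date is 39 days after Dec 12, 2004 (when the award decision is issued), i.e. Jan 20, 2005; Jan 22, 2005 is on or after that date.
Step 3: 77 days after Jan 22, 2005 (when the protest is served on the awardee) is Apr 9, 2005; Apr 8, 2005 is within that limit.
Step 4: 85 days after Apr 8, 2005 (when the statement of grounds is filed) is Jul 2, 2005; completed Apr 10, 2005, before the deadline.
Step 5: the window is 5–20 days after Apr 10, 2005 (when the procurement file is requested), so Apr 15, 2005 through Apr 30, 2005; Apr 28, 2005 falls inside that range.
Step 6: 56 days after May 31, 2005 (end of the 33-day review period, which began when supplemental grounds are filed on Apr 28, 2005) is Jul 26, 2005; Jun 1, 2005 is within that limit.

Yes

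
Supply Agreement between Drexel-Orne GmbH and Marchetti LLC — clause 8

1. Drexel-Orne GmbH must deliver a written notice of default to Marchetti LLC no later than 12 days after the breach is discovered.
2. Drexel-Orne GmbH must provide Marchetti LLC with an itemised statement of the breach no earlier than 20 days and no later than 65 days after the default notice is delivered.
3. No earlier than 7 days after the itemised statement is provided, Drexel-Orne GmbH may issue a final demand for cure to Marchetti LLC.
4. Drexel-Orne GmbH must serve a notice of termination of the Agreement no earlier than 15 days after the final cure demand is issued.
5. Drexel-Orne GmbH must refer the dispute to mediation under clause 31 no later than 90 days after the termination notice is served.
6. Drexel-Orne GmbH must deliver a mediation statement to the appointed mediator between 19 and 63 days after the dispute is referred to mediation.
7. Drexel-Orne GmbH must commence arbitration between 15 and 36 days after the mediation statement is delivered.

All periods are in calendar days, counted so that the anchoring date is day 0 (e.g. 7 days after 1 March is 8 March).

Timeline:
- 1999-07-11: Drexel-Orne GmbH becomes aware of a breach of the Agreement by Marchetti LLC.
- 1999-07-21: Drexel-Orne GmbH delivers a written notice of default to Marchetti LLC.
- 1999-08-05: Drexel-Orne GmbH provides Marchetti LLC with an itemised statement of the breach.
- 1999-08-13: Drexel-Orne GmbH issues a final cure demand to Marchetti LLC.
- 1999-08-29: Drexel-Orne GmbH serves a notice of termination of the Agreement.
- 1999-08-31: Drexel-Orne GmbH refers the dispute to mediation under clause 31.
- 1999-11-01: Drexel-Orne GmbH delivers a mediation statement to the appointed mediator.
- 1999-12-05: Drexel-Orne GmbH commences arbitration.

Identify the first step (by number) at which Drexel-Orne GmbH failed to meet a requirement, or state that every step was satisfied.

(1) due by 1999-07-11 + 12 days = 1999-07-23; done 1999-07-21 — timely.
(2) the permitted window runs from 1999-07-21 + 20 = 1999-08-10 to 1999-07-21 + 65 = 1999-09-24; 1999-08-05 is 5 days too early.
That is the first point of non-compliance.

Step 2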